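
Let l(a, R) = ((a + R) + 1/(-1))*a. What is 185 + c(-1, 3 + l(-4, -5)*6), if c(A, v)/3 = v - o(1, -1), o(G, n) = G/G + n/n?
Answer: 908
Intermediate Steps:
l(a, R) = a*(-1 + R + a) (l(a, R) = ((R + a) - 1)*a = (-1 + R + a)*a = a*(-1 + R + a))
o(G, n) = 2 (o(G, n) = 1 + 1 = 2)
c(A, v) = -6 + 3*v (c(A, v) = 3*(v - 1*2) = 3*(v - 2) = 3*(-2 + v) = -6 + 3*v)
185 + c(-1, 3 + l(-4, -5)*6) = 185 + (-6 + 3*(3 - 4*(-1 - 5 - 4)*6)) = 185 + (-6 + 3*(3 - 4*(-10)*6)) = 185 + (-6 + 3*(3 + 40*6)) = 185 + (-6 + 3*(3 + 240)) = 185 + (-6 + 3*243) = 185 + (-6 + 729) = 185 + 723 = 908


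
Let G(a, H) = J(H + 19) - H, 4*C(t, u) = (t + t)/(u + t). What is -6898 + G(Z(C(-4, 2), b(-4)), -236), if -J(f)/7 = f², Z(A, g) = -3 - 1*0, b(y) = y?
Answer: -336285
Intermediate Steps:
C(t, u) = t/(2*(t + u)) (C(t, u) = ((t + t)/(u + t))/4 = ((2*t)/(t + u))/4 = (2*t/(t + u))/4 = t/(2*(t + u)))
Z(A, g) = -3 (Z(A, g) = -3 + 0 = -3)
J(f) = -7*f²
G(a, H) = -H - 7*(19 + H)² (G(a, H) = -7*(H + 19)² - H = -7*(19 + H)² - H = -H - 7*(19 + H)²)
-6898 + G(Z(C(-4, 2), b(-4)), -236) = -6898 + (-1*(-236) - 7*(19 - 236)²) = -6898 + (236 - 7*(-217)²) = -6898 + (236 - 7*47089) = -6898 + (236 - 329623) = -6898 - 329387 = -336285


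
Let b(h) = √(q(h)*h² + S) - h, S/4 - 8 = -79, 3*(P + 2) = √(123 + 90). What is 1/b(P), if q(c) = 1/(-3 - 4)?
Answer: 21/(42 - 7*√213 + I*√7*√(17892 + (6 - √213)²)) ≈ -0.009765 - 0.05756*I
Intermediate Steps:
q(c) = -⅐ (q(c) = 1/(-7) = -⅐)
P = -2 + √213/3 (P = -2 + √(123 + 90)/3 = -2 + √213/3 ≈ 2.8648)
S = -284 (S = 32 + 4*(-79) = 32 - 316 = -284)
b(h) = √(-284 - h²/7) - h (b(h) = √(-h²/7 - 284) - h = √(-284 - h²/7) - h)
1/b(P) = 1/(-(-2 + √213/3) + √(-13916 - 7*(-2 + √213/3)²)/7) = 1/((2 - √213/3) + √(-13916 - 7*(-2 + √213/3)²)/7) = 1/(2 - √213/3 + √(-13916 - 7*(-2 + √213/3)²)/7)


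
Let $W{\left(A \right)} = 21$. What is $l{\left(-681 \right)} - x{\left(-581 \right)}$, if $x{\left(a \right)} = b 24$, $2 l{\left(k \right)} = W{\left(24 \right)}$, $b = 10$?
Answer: $- \frac{459}{2} \approx -229.5$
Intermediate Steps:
$l{\left(k \right)} = \frac{21}{2}$ ($l{\left(k \right)} = \frac{1}{2} \cdot 21 = \frac{21}{2}$)
$x{\left(a \right)} = 240$ ($x{\left(a \right)} = 10 \cdot 24 = 240$)
$l{\left(-681 \right)} - x{\left(-581 \right)} = \frac{21}{2} - 240 = - \frac{459}{2}$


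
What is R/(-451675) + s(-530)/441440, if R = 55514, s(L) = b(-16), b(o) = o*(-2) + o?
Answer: -3440853/28003850 ≈ -0.12287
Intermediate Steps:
b(o) = -o (b(o) = -2*o + o = -o)
s(L) = 16 (s(L) = -1*(-16) = 16)
R/(-451675) + s(-530)/441440 = 55514/(-451675) + 16/441440 = 55514*(-1/451675) + 16*(1/441440) = -55514/451675 + 1/27590 = -3440853/28003850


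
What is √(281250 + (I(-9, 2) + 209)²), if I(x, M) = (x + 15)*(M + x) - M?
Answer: 15*√1371 ≈ 555.41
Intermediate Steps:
I(x, M) = -M + (15 + x)*(M + x) (I(x, M) = (15 + x)*(M + x) - M = -M + (15 + x)*(M + x))
√(281250 + (I(-9, 2) + 209)²) = √(281250 + (((-9)² + 14*2 + 15*(-9) + 2*(-9)) + 209)²) = √(281250 + ((81 + 28 - 135 - 18) + 209)²) = √(281250 + (-44 + 209)²) = √(281250 + 165²) = √(281250 + 27225) = √308475 = 15*√1371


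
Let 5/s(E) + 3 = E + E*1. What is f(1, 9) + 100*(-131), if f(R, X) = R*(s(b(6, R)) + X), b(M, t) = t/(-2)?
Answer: -52369/4 ≈ -13092.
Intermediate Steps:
b(M, t) = -t/2 (b(M, t) = t*(-½) = -t/2)
s(E) = 5/(-3 + 2*E) (s(E) = 5/(-3 + (E + E*1)) = 5/(-3 + (E + E)) = 5/(-3 + 2*E))
f(R, X) = R*(X + 5/(-3 - R)) (f(R, X) = R*(5/(-3 + 2*(-R/2)) + X) = R*(5/(-3 - R) + X) = R*(X + 5/(-3 - R)))
f(1, 9) + 100*(-131) = 1*(-5 + 3*9 + 1*9)/(3 + 1) + 100*(-131) = 1*(-5 + 27 + 9)/4 - 13100 = 1*(¼)*31 - 13100 = 31/4 - 13100 = -52369/4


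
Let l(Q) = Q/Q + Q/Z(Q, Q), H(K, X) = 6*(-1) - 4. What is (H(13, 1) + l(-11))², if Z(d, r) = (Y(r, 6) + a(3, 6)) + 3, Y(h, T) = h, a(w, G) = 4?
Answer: 625/16 ≈ 39.063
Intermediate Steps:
H(K, X) = -10 (H(K, X) = -6 - 4 = -10)
Z(d, r) = 7 + r (Z(d, r) = (r + 4) + 3 = (4 + r) + 3 = 7 + r)
l(Q) = 1 + Q/(7 + Q) (l(Q) = Q/Q + Q/(7 + Q) = 1 + Q/(7 + Q))
(H(13, 1) + l(-11))² = (-10 + (7 + 2*(-11))/(7 - 11))² = (-10 + (7 - 22)/(-4))² = (-10 - ¼*(-15))² = (-10 + 15/4)² = (-25/4)² = 625/16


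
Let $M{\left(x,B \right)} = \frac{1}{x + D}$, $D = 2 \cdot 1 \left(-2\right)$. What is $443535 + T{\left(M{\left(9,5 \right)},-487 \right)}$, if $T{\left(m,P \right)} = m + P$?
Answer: $\frac{2215241}{5} \approx 4.4305 \cdot 10^{5}$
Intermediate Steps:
$D = -4$ ($D = 2 \left(-2\right) = -4$)
$M{\left(x,B \right)} = \frac{1}{-4 + x}$ ($M{\left(x,B \right)} = \frac{1}{x - 4} = \frac{1}{-4 + x}$)
$T{\left(m,P \right)} = P + m$
$443535 + T{\left(M{\left(9,5 \right)},-487 \right)} = 443535 - \left(487 - \frac{1}{-4 + 9}\right) = 443535 - \left(487 - \frac{1}{5}\right) = 443535 + \left(-487 + \frac{1}{5}\right) = 443535 - \frac{2434}{5} = \frac{2215241}{5}$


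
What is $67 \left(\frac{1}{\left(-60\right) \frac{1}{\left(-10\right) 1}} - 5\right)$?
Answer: $- \frac{1943}{6} \approx -323.83$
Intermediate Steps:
$67 \left(\frac{1}{\left(-60\right) \frac{1}{\left(-10\right) 1}} - 5\right) = 67 \left(\frac{1}{\left(-60\right) \frac{1}{-10}} - 5\right) = 67 \left(\frac{1}{\left(-60\right) \left(- \frac{1}{10}\right)} - 5\right) = 67 \left(\frac{1}{6} - 5\right) = 67 \left(- \frac{29}{6}\right) = - \frac{1943}{6}$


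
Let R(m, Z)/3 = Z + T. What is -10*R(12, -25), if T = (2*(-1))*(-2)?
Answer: 630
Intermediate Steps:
T = 4 (T = -2*(-2) = 4)
R(m, Z) = 12 + 3*Z (R(m, Z) = 3*(Z + 4) = 3*(4 + Z) = 12 + 3*Z)
-10*R(12, -25) = -10*(12 + 3*(-25)) = -10*(12 - 75) = -10*(-63) = 630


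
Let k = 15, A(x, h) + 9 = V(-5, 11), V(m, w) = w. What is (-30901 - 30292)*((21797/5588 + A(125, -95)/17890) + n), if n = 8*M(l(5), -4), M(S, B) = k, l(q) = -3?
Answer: -34452431995539/4544060 ≈ -7.5819e+6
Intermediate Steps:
A(x, h) = 2 (A(x, h) = -9 + 11 = 2)
M(S, B) = 15
n = 120 (n = 8*15 = 120)
(-30901 - 30292)*((21797/5588 + A(125, -95)/17890) + n) = (-30901 - 30292)*((21797/5588 + 2/17890) + 120) = -61193*((21797*(1/5588) + 2*(1/17890)) + 120) = -61193*((21797/5588 + 1/8945) + 120) = -61193*(194979753/49984660 + 120) = -61193*6193138953/49984660 = -34452431995539/4544060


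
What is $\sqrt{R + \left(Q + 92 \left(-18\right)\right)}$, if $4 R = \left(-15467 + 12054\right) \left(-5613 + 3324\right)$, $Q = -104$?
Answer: $\frac{\sqrt{7805317}}{2} \approx 1396.9$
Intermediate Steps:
$R = \frac{7812357}{4}$ ($R = \frac{\left(-15467 + 12054\right) \left(-5613 + 3324\right)}{4} = \frac{\left(-3413\right) \left(-2289\right)}{4} = \frac{1}{4} \cdot 7812357 = \frac{7812357}{4} \approx 1.9531 \cdot 10^{6}$)
$\sqrt{R + \left(Q + 92 \left(-18\right)\right)} = \sqrt{\frac{7812357}{4} + \left(-104 + 92 \left(-18\right)\right)} = \sqrt{\frac{7812357}{4} - 1760} = \sqrt{\frac{7805317}{4}} = \frac{\sqrt{7805317}}{2}$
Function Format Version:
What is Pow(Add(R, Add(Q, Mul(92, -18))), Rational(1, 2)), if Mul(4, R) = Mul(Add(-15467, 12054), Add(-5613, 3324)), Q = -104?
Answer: Mul(Rational(1, 2), Pow(7805317, Rational(1, 2))) ≈ 1396.9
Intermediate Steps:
R = Rational(7812357, 4) (R = Mul(Rational(1, 4), Mul(Add(-15467, 12054), Add(-5613, 3324))) = Mul(Rational(1, 4), Mul(-3413, -2289)) = Mul(Rational(1, 4), 7812357) = Rational(7812357, 4) ≈ 1.9531e+6)
Pow(Add(R, Add(Q, Mul(92, -18))), Rational(1, 2)) = Pow(Add(Rational(7812357, 4), Add(-104, Mul(92, -18))), Rational(1, 2)) = Pow(Add(Rational(7812357, 4), Add(-104, -1656)), Rational(1, 2)) = Pow(Add(Rational(7812357, 4), -1760), Rational(1, 2)) = Pow(Rational(7805317, 4), Rational(1, 2)) = Mul(Rational(1, 2), Pow(7805317, Rational(1, 2)))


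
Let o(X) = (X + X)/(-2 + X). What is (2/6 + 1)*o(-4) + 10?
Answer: 106/9 ≈ 11.778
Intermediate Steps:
o(X) = 2*X/(-2 + X) (o(X) = (2*X)/(-2 + X) = 2*X/(-2 + X))
(2/6 + 1)*o(-4) + 10 = (2/6 + 1)*(2*(-4)/(-2 - 4)) + 10 = (2*(⅙) + 1)*(2*(-4)/(-6)) + 10 = (⅓ + 1)*(2*(-4)*(-⅙)) + 10 = (4/3)*(4/3) + 10 = 16/9 + 10 = 106/9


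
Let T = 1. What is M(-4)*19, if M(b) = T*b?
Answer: -76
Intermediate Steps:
M(b) = b (M(b) = 1*b = b)
M(-4)*19 = -4*19 = -76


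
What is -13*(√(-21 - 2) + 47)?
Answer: -611 - 13*I*√23 ≈ -611.0 - 62.346*I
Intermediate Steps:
-13*(√(-21 - 2) + 47) = -13*(√(-23) + 47) = -13*(I*√23 + 47) = -13*(47 + I*√23) = -611 - 13*I*√23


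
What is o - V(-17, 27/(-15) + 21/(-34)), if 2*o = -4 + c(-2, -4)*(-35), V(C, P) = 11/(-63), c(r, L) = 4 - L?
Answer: -8935/63 ≈ -141.83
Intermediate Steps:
V(C, P) = -11/63 (V(C, P) = 11*(-1/63) = -11/63)
o = -142 (o = (-4 + (4 - 1*(-4))*(-35))/2 = (-4 + (4 + 4)*(-35))/2 = (-4 + 8*(-35))/2 = (-4 - 280)/2 = (1/2)*(-284) = -142)
o - V(-17, 27/(-15) + 21/(-34)) = -142 - 1*(-11/63) = -142 + 11/63 = -8935/63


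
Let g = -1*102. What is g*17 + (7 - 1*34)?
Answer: -1761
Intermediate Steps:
g = -102
g*17 + (7 - 1*34) = -102*17 + (7 - 1*34) = -1734 + (7 - 34) = -1734 - 27 = -1761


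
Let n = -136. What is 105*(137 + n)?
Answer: 105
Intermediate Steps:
105*(137 + n) = 105*(137 - 136) = 105*1 = 105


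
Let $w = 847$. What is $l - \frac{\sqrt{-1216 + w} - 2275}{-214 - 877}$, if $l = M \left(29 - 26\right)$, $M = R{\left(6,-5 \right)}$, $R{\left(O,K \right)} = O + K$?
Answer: $\frac{998}{1091} + \frac{3 i \sqrt{41}}{1091} \approx 0.91476 + 0.017607 i$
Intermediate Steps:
$R{\left(O,K \right)} = K + O$
$M = 1$ ($M = -5 + 6 = 1$)
$l = 3$ ($l = 1 \left(29 - 26\right) = 1 \cdot 3 = 3$)
$l - \frac{\sqrt{-1216 + w} - 2275}{-214 - 877} = 3 - \frac{\sqrt{-1216 + 847} - 2275}{-214 - 877} = 3 - \frac{\sqrt{-369} - 2275}{-1091} = 3 - \left(3 i \sqrt{41} - 2275\right) \left(- \frac{1}{1091}\right) = 3 - \left(-2275 + 3 i \sqrt{41}\right) \left(- \frac{1}{1091}\right) = 3 - \left(\frac{2275}{1091} - \frac{3 i \sqrt{41}}{1091}\right) = \frac{998}{1091} + \frac{3 i \sqrt{41}}{1091}$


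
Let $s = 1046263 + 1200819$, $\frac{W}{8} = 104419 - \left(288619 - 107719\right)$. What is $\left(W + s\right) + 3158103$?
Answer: $4793337$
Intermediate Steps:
$W = -611848$ ($W = 8 \left(104419 - \left(288619 - 107719\right)\right) = 8 \left(104419 - 180900\right) = 8 \left(-76481\right) = -611848$)
$s = 2247082$
$\left(W + s\right) + 3158103 = \left(-611848 + 2247082\right) + 3158103 = 1635234 + 3158103 = 4793337$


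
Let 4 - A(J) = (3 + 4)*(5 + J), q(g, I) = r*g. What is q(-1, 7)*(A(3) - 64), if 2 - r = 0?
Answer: 232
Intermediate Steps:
r = 2 (r = 2 - 1*0 = 2 + 0 = 2)
q(g, I) = 2*g
A(J) = -31 - 7*J (A(J) = 4 - (3 + 4)*(5 + J) = 4 - 7*(5 + J) = 4 - (35 + 7*J) = 4 + (-35 - 7*J) = -31 - 7*J)
q(-1, 7)*(A(3) - 64) = (2*(-1))*((-31 - 7*3) - 64) = -2*((-31 - 21) - 64) = -2*(-52 - 64) = -2*(-116) = 232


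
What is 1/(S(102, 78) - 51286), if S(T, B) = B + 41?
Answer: -1/51167 ≈ -1.9544e-5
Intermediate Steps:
S(T, B) = 41 + B
1/(S(102, 78) - 51286) = 1/((41 + 78) - 51286) = 1/(119 - 51286) = 1/(-51167) = -1/51167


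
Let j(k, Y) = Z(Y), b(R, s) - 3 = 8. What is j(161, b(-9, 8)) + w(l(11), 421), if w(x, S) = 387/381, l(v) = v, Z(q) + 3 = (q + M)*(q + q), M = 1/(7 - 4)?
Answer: 94240/381 ≈ 247.35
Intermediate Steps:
M = 1/3 ≈ 0.33333
Z(q) = -3 + 2*q*(1/3 + q) (Z(q) = -3 + (q + 1/3)*(q + q) = -3 + (1/3 + q)*(2*q) = -3 + 2*q*(1/3 + q))
b(R, s) = 11 (b(R, s) = 3 + 8 = 11)
j(k, Y) = -3 + 2*Y**2 + 2*Y/3
w(x, S) = 129/127 (w(x, S) = 387*(1/381) = 129/127)
j(161, b(-9, 8)) + w(l(11), 421) = (-3 + 2*11**2 + (2/3)*11) + 129/127 = (-3 + 2*121 + 22/3) + 129/127 = (-3 + 242 + 22/3) + 129/127 = 739/3 + 129/127 = 94240/381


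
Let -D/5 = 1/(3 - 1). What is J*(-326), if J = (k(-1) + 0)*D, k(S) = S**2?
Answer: 815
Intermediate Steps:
D = -5/2 (D = -5/(3 - 1) = -5/2 ≈ -2.5000)
J = -5/2 (J = ((-1)**2 + 0)*(-5/2) = (1 + 0)*(-5/2) = 1*(-5/2) = -5/2 ≈ -2.5000)
J*(-326) = -5/2*(-326) = 815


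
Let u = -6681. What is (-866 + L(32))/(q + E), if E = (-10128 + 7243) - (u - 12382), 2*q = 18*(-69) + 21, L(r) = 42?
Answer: -1648/31135 ≈ -0.052931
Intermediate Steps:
q = -1221/2 (q = (18*(-69) + 21)/2 = (-1242 + 21)/2 = (½)*(-1221) = -1221/2 ≈ -610.50)
E = 16178 (E = (-10128 + 7243) - (-6681 - 12382) = -2885 - 1*(-19063) = -2885 + 19063 = 16178)
(-866 + L(32))/(q + E) = (-866 + 42)/(-1221/2 + 16178) = -824/31135/2 = -824*2/31135 = -1648/31135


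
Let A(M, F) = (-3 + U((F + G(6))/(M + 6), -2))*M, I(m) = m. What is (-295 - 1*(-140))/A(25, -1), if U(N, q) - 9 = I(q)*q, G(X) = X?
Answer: -31/50 ≈ -0.62000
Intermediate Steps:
U(N, q) = 9 + q² (U(N, q) = 9 + q*q = 9 + q²)
A(M, F) = 10*M (A(M, F) = (-3 + (9 + (-2)²))*M = (-3 + (9 + 4))*M = (-3 + 13)*M = 10*M)
(-295 - 1*(-140))/A(25, -1) = (-295 - 1*(-140))/((10*25)) = (-295 + 140)/250 = -155*1/250 = -31/50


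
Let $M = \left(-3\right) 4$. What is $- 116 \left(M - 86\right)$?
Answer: $11368$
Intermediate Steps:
$M = -12$
$- 116 \left(M - 86\right) = - 116 \left(-12 - 86\right) = \left(-116\right) \left(-98\right) = 11368$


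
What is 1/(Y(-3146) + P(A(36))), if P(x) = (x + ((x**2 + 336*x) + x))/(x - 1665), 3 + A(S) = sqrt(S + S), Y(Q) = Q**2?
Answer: 1019845890236/10093737608672418939 + 122854*sqrt(2)/10093737608672418939 ≈ 1.0104e-7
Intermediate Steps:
A(S) = -3 + sqrt(2)*sqrt(S) (A(S) = -3 + sqrt(S + S) = -3 + sqrt(2*S) = -3 + sqrt(2)*sqrt(S))
P(x) = (x**2 + 338*x)/(-1665 + x) (P(x) = (x + (x**2 + 337*x))/(-1665 + x) = (x**2 + 338*x)/(-1665 + x))
1/(Y(-3146) + P(A(36))) = 1/((-3146)**2 + (-3 + sqrt(2)*sqrt(36))*(338 + (-3 + sqrt(2)*sqrt(36)))/(-1665 + (-3 + sqrt(2)*sqrt(36)))) = 1/(9897316 + (-3 + sqrt(2)*6)*(338 + (-3 + sqrt(2)*6))/(-1665 + (-3 + sqrt(2)*6))) = 1/(9897316 + (-3 + 6*sqrt(2))*(338 + (-3 + 6*sqrt(2)))/(-1665 + (-3 + 6*sqrt(2)))) = 1/(9897316 + (-3 + 6*sqrt(2))*(335 + 6*sqrt(2))/(-1668 + 6*sqrt(2)))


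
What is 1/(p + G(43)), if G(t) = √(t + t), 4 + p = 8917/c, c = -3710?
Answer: 88138470/619317551 + 13764100*√86/619317551 ≈ 0.34842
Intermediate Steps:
p = -23757/3710 (p = -4 + 8917/(-3710) = -4 + 8917*(-1/3710) = -4 - 8917/3710 = -23757/3710 ≈ -6.4035)
G(t) = √2*√t (G(t) = √(2*t) = √2*√t)
1/(p + G(43)) = 1/(-23757/3710 + √2*√43) = 1/(-23757/3710 + √86)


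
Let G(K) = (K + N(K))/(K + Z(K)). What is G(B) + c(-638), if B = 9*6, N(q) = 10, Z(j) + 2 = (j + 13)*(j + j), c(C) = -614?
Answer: -559346/911 ≈ -613.99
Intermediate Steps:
Z(j) = -2 + 2*j*(13 + j) (Z(j) = -2 + (j + 13)*(j + j) = -2 + (13 + j)*(2*j) = -2 + 2*j*(13 + j))
B = 54
G(K) = (10 + K)/(-2 + 2*K² + 27*K) (G(K) = (K + 10)/(K + (-2 + 2*K² + 26*K)) = (10 + K)/(-2 + 2*K² + 27*K))
G(B) + c(-638) = (10 + 54)/(-2 + 2*54² + 27*54) - 614 = 64/(-2 + 2*2916 + 1458) - 614 = 64/(-2 + 5832 + 1458) - 614 = 64/7288 - 614 = (1/7288)*64 - 614 = 8/911 - 614 = -559346/911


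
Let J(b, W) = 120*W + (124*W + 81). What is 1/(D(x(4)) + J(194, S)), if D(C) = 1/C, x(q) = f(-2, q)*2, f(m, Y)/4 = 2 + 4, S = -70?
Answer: -48/815951 ≈ -5.8827e-5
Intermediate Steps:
J(b, W) = 81 + 244*W (J(b, W) = 120*W + (81 + 124*W) = 81 + 244*W)
f(m, Y) = 24 (f(m, Y) = 4*(2 + 4) = 4*6 = 24)
x(q) = 48 (x(q) = 24*2 = 48)
1/(D(x(4)) + J(194, S)) = 1/(1/48 + (81 + 244*(-70))) = 1/(1/48 + (81 - 17080)) = 1/(1/48 - 16999) = 1/(-815951/48) = -48/815951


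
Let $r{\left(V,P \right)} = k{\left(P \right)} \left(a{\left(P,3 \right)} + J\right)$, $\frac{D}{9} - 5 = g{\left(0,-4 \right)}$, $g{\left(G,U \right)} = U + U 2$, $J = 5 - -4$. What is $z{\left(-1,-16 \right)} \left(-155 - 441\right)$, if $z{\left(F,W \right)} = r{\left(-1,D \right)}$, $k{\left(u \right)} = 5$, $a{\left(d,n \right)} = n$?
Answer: $-35760$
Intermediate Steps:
$J = 9$ ($J = 5 + 4 = 9$)
$g{\left(G,U \right)} = 3 U$ ($g{\left(G,U \right)} = U + 2 U = 3 U$)
$D = -63$ ($D = 45 + 9 \cdot 3 \left(-4\right) = 45 + 9 \left(-12\right) = 45 - 108 = -63$)
$r{\left(V,P \right)} = 60$ ($r{\left(V,P \right)} = 5 \left(3 + 9\right) = 5 \cdot 12 = 60$)
$z{\left(F,W \right)} = 60$
$z{\left(-1,-16 \right)} \left(-155 - 441\right) = 60 \left(-155 - 441\right) = 60 \left(-596\right) = -35760$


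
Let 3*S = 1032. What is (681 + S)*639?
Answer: 654975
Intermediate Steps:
S = 344 (S = (⅓)*1032 = 344)
(681 + S)*639 = (681 + 344)*639 = 1025*639 = 654975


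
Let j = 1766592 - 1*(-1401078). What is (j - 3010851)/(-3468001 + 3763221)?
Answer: 156819/295220 ≈ 0.53119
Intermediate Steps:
j = 3167670 (j = 1766592 + 1401078 = 3167670)
(j - 3010851)/(-3468001 + 3763221) = (3167670 - 3010851)/(-3468001 + 3763221) = 156819/295220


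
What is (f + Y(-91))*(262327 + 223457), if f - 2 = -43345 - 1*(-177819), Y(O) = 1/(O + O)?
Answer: 457284005604/7 ≈ 6.5326e+10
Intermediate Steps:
Y(O) = 1/(2*O)
f = 134476 (f = 2 + (-43345 - 1*(-177819)) = 2 + (-43345 + 177819) = 2 + 134474 = 134476)
(f + Y(-91))*(262327 + 223457) = (134476 + (1/2)/(-91))*(262327 + 223457) = (134476 + (1/2)*(-1/91))*485784 = (134476 - 1/182)*485784 = (24474631/182)*485784 = 457284005604/7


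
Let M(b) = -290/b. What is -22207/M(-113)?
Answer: -2509391/290 ≈ -8653.1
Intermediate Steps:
-22207/M(-113) = -22207/((-290/(-113))) = -22207/((-290*(-1/113))) = -22207/290/113 = -22207*113/290 = -2509391/290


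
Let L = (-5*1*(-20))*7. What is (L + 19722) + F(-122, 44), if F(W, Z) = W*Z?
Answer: 15054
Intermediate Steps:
L = 700 (L = -5*(-20)*7 = 100*7 = 700)
(L + 19722) + F(-122, 44) = (700 + 19722) - 122*44 = 20422 - 5368 = 15054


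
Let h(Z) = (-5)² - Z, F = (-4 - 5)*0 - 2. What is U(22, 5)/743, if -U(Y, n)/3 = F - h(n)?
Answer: 66/743 ≈ 0.088829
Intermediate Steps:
F = -2 (F = -9*0 - 2 = 0 - 2 = -2)
h(Z) = 25 - Z
U(Y, n) = 81 - 3*n (U(Y, n) = -3*(-2 - (25 - n)) = -3*(-2 + (-25 + n)) = -3*(-27 + n) = 81 - 3*n)
U(22, 5)/743 = (81 - 3*5)/743 = (81 - 15)*(1/743) = 66*(1/743) = 66/743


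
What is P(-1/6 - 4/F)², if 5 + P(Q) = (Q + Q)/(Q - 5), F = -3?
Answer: 16641/529 ≈ 31.457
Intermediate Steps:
P(Q) = -5 + 2*Q/(-5 + Q) (P(Q) = -5 + (Q + Q)/(Q - 5) = -5 + (2*Q)/(-5 + Q) = -5 + 2*Q/(-5 + Q))
P(-1/6 - 4/F)² = ((25 - 3*(-1/6 - 4/(-3)))/(-5 + (-1/6 - 4/(-3))))² = ((25 - 3*(-1*⅙ - 4*(-⅓)))/(-5 + (-1*⅙ - 4*(-⅓))))² = ((25 - 3*(-⅙ + 4/3))/(-5 + (-⅙ + 4/3)))² = ((25 - 3*7/6)/(-5 + 7/6))² = ((25 - 7/2)/(-23/6))² = (-6/23*43/2)² = (-129/23)² = 16641/529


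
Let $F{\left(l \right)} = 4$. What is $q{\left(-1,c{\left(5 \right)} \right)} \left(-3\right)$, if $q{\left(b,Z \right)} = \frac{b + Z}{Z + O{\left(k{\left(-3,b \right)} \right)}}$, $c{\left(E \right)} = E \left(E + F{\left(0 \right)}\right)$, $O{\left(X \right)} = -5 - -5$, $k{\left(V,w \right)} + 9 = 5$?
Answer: $- \frac{44}{15} \approx -2.9333$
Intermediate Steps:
$k{\left(V,w \right)} = -4$ ($k{\left(V,w \right)} = -9 + 5 = -4$)
$O{\left(X \right)} = 0$ ($O{\left(X \right)} = -5 + 5 = 0$)
$c{\left(E \right)} = E \left(4 + E\right)$ ($c{\left(E \right)} = E \left(E + 4\right) = E \left(4 + E\right)$)
$q{\left(b,Z \right)} = \frac{Z + b}{Z}$ ($q{\left(b,Z \right)} = \frac{b + Z}{Z + 0} = \frac{Z + b}{Z}$)
$q{\left(-1,c{\left(5 \right)} \right)} \left(-3\right) = \frac{5 \left(4 + 5\right) - 1}{5 \left(4 + 5\right)} \left(-3\right) = \frac{5 \cdot 9 - 1}{5 \cdot 9} \left(-3\right) = \frac{45 - 1}{45} \left(-3\right) = \frac{1}{45} \cdot 44 \left(-3\right) = \frac{44}{45} \left(-3\right) = - \frac{44}{15}$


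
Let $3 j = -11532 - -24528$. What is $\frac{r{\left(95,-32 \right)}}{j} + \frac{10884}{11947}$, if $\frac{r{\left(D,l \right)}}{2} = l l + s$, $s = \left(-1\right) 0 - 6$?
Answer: $\frac{17868395}{12938601} \approx 1.381$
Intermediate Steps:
$j = 4332$ ($j = \frac{-11532 - -24528}{3} = \frac{-11532 + 24528}{3} = \frac{1}{3} \cdot 12996 = 4332$)
$s = -6$ ($s = 0 - 6 = -6$)
$r{\left(D,l \right)} = -12 + 2 l^{2}$ ($r{\left(D,l \right)} = 2 \left(l l - 6\right) = 2 \left(l^{2} - 6\right) = 2 \left(-6 + l^{2}\right) = -12 + 2 l^{2}$)
$\frac{r{\left(95,-32 \right)}}{j} + \frac{10884}{11947} = \frac{-12 + 2 \left(-32\right)^{2}}{4332} + \frac{10884}{11947} = \left(-12 + 2 \cdot 1024\right) \frac{1}{4332} + 10884 \cdot \frac{1}{11947} = \left(-12 + 2048\right) \frac{1}{4332} + \frac{10884}{11947} = 2036 \cdot \frac{1}{4332} + \frac{10884}{11947} = \frac{509}{1083} + \frac{10884}{11947} = \frac{17868395}{12938601}$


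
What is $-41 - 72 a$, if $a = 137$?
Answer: $-9905$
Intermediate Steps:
$-41 - 72 a = -41 - 9864 = -9905$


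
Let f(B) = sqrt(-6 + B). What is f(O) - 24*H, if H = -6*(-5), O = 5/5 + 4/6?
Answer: -720 + I*sqrt(39)/3 ≈ -720.0 + 2.0817*I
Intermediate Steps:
O = 5/3 (O = 5*(1/5) + 4*(1/6) = 1 + 2/3 = 5/3 ≈ 1.6667)
H = 30
f(O) - 24*H = sqrt(-6 + 5/3) - 24*30 = sqrt(-13/3) - 720 = I*sqrt(39)/3 - 720 = -720 + I*sqrt(39)/3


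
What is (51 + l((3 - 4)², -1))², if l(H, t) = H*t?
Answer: 2500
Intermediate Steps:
(51 + l((3 - 4)², -1))² = (51 + (3 - 4)²*(-1))² = (51 + (-1)²*(-1))² = (51 + 1*(-1))² = (51 - 1)² = 50² = 2500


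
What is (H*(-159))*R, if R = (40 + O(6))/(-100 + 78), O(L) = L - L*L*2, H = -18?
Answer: 37206/11 ≈ 3382.4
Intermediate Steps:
O(L) = L - 2*L**2 (O(L) = L - L**2*2 = L - 2*L**2)
R = 13/11 (R = (40 + 6*(1 - 2*6))/(-100 + 78) = (40 + 6*(1 - 12))/(-22) = (40 + 6*(-11))*(-1/22) = (40 - 66)*(-1/22) = -26*(-1/22) = 13/11 ≈ 1.1818)
(H*(-159))*R = -18*(-159)*(13/11) = 2862*(13/11) = 37206/11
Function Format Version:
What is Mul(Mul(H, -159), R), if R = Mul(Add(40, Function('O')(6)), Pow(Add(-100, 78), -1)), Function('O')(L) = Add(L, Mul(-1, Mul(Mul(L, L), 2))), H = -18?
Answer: Rational(37206, 11) ≈ 3382.4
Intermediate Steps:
Function('O')(L) = Add(L, Mul(-2, Pow(L, 2))) (Function('O')(L) = Add(L, Mul(-1, Mul(Pow(L, 2), 2))) = Add(L, Mul(-1, Mul(2, Pow(L, 2)))) = Add(L, Mul(-2, Pow(L, 2))))
R = Rational(13, 11) (R = Mul(Add(40, Mul(6, Add(1, Mul(-2, 6)))), Pow(Add(-100, 78), -1)) = Mul(Add(40, Mul(6, Add(1, -12))), Pow(-22, -1)) = Mul(Add(40, Mul(6, -11)), Rational(-1, 22)) = Mul(Add(40, -66), Rational(-1, 22)) = Mul(-26, Rational(-1, 22)) = Rational(13, 11) ≈ 1.1818)
Mul(Mul(H, -159), R) = Mul(Mul(-18, -159), Rational(13, 11)) = Mul(2862, Rational(13, 11)) = Rational(37206, 11)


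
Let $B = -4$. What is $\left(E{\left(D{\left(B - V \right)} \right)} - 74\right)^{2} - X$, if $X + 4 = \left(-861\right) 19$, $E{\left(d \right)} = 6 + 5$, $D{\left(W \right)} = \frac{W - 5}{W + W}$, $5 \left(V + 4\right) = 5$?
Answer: $20332$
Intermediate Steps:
$V = -3$ ($V = -4 + \frac{1}{5} \cdot 5 = -4 + 1 = -3$)
$D{\left(W \right)} = \frac{-5 + W}{2 W}$
$E{\left(d \right)} = 11$
$X = -16363$ ($X = -4 - 16359 = -16363$)
$\left(E{\left(D{\left(B - V \right)} \right)} - 74\right)^{2} - X = \left(11 - 74\right)^{2} - -16363 = \left(-63\right)^{2} + 16363 = 3969 + 16363 = 20332$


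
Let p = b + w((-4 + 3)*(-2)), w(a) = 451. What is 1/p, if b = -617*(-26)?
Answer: 1/16493 ≈ 6.0632e-5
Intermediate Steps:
b = 16042
p = 16493 (p = 16042 + 451 = 16493)
1/p = 1/16493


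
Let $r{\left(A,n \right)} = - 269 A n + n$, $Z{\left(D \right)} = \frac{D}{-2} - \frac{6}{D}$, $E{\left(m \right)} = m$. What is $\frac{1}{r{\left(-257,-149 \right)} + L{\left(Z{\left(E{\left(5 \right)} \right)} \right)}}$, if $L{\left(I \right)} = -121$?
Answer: $- \frac{1}{10301087} \approx -9.7077 \cdot 10^{-8}$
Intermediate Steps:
$Z{\left(D \right)} = - \frac{6}{D} - \frac{D}{2}$ ($Z{\left(D \right)} = D \left(- \frac{1}{2}\right) - \frac{6}{D} = - \frac{D}{2} - \frac{6}{D} = - \frac{6}{D} - \frac{D}{2}$)
$r{\left(A,n \right)} = n - 269 A n$ ($r{\left(A,n \right)} = - 269 A n + n = n - 269 A n$)
$\frac{1}{r{\left(-257,-149 \right)} + L{\left(Z{\left(E{\left(5 \right)} \right)} \right)}} = \frac{1}{- 149 \left(1 - -69133\right) - 121} = \frac{1}{- 149 \left(1 + 69133\right) - 121} = \frac{1}{\left(-149\right) 69134 - 121} = \frac{1}{-10300966 - 121} = \frac{1}{-10301087} = - \frac{1}{10301087}$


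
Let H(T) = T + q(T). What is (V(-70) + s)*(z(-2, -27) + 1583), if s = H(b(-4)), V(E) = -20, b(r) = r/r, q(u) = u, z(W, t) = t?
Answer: -28008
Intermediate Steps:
b(r) = 1
H(T) = 2*T (H(T) = T + T = 2*T)
s = 2 (s = 2*1 = 2)
(V(-70) + s)*(z(-2, -27) + 1583) = (-20 + 2)*(-27 + 1583) = -18*1556 = -28008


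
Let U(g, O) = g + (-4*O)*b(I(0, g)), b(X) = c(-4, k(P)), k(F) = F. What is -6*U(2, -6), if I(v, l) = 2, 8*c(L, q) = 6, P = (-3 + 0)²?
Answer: -120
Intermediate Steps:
P = 9 (P = (-3)² = 9)
c(L, q) = ¾ (c(L, q) = (⅛)*6 = ¾)
b(X) = ¾
U(g, O) = g - 3*O (U(g, O) = g - 4*O*(¾) = g - 3*O)
-6*U(2, -6) = -6*(2 - 3*(-6)) = -6*(2 + 18) = -6*20 = -120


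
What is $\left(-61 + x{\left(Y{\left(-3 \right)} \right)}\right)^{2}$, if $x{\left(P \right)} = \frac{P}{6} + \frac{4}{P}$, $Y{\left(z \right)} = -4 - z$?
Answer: $\frac{152881}{36} \approx 4246.7$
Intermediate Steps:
$x{\left(P \right)} = \frac{4}{P} + \frac{P}{6}$ ($x{\left(P \right)} = P \frac{1}{6} + \frac{4}{P} = \frac{P}{6} + \frac{4}{P} = \frac{4}{P} + \frac{P}{6}$)
$\left(-61 + x{\left(Y{\left(-3 \right)} \right)}\right)^{2} = \left(-61 + \left(\frac{4}{-4 - -3} + \frac{-4 - -3}{6}\right)\right)^{2} = \left(-61 + \left(\frac{4}{-4 + 3} + \frac{-4 + 3}{6}\right)\right)^{2} = \left(-61 + \left(\frac{4}{-1} + \frac{1}{6} \left(-1\right)\right)\right)^{2} = \left(-61 + \left(4 \left(-1\right) - \frac{1}{6}\right)\right)^{2} = \left(-61 - \frac{25}{6}\right)^{2} = \left(- \frac{391}{6}\right)^{2} = \frac{152881}{36}$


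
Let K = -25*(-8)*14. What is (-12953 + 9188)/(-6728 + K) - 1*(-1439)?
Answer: 5656157/3928 ≈ 1440.0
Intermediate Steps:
K = 2800 (K = 200*14 = 2800)
(-12953 + 9188)/(-6728 + K) - 1*(-1439) = (-12953 + 9188)/(-6728 + 2800) - 1*(-1439) = -3765/(-3928) + 1439 = -3765*(-1/3928) + 1439 = 3765/3928 + 1439 = 5656157/3928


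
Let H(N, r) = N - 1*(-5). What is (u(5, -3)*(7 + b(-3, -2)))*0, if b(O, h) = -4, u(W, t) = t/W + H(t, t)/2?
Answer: 0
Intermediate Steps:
H(N, r) = 5 + N (H(N, r) = N + 5 = 5 + N)
u(W, t) = 5/2 + t/2 + t/W (u(W, t) = t/W + (5 + t)/2 = t/W + (5 + t)*(1/2) = t/W + (5/2 + t/2) = 5/2 + t/2 + t/W)
(u(5, -3)*(7 + b(-3, -2)))*0 = (((-3 + (1/2)*5*(5 - 3))/5)*(7 - 4))*0 = (((-3 + (1/2)*5*2)/5)*3)*0 = (((-3 + 5)/5)*3)*0 = (((1/5)*2)*3)*0 = ((2/5)*3)*0 = (6/5)*0 = 0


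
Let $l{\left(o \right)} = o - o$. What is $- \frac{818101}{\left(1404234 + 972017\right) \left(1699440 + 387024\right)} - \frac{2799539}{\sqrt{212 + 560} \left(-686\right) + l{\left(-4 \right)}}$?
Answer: $- \frac{818101}{4957962166464} + \frac{2799539 \sqrt{193}}{264796} \approx 146.88$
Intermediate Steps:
$l{\left(o \right)} = 0$
$- \frac{818101}{\left(1404234 + 972017\right) \left(1699440 + 387024\right)} - \frac{2799539}{\sqrt{212 + 560} \left(-686\right) + l{\left(-4 \right)}} = - \frac{818101}{\left(1404234 + 972017\right) \left(1699440 + 387024\right)} - \frac{2799539}{\sqrt{212 + 560} \left(-686\right) + 0} = - \frac{818101}{2376251 \cdot 2086464} - \frac{2799539}{\sqrt{772} \left(-686\right) + 0} = - \frac{818101}{4957962166464} - \frac{2799539}{2 \sqrt{193} \left(-686\right) + 0} = \left(-818101\right) \frac{1}{4957962166464} - \frac{2799539}{- 1372 \sqrt{193} + 0} = - \frac{818101}{4957962166464} - \frac{2799539}{\left(-1372\right) \sqrt{193}} = - \frac{818101}{4957962166464} - 2799539 \left(- \frac{\sqrt{193}}{264796}\right) = - \frac{818101}{4957962166464} + \frac{2799539 \sqrt{193}}{264796}$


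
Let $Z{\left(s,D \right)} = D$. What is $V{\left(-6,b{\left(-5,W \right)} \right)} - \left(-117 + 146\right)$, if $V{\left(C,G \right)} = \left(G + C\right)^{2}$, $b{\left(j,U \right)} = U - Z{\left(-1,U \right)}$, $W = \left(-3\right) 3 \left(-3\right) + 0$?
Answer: $7$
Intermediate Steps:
$W = 27$ ($W = \left(-9\right) \left(-3\right) + 0 = 27 + 0 = 27$)
$b{\left(j,U \right)} = 0$ ($b{\left(j,U \right)} = U - U = 0$)
$V{\left(C,G \right)} = \left(C + G\right)^{2}$
$V{\left(-6,b{\left(-5,W \right)} \right)} - \left(-117 + 146\right) = \left(-6 + 0\right)^{2} - \left(-117 + 146\right) = \left(-6\right)^{2} - 29 = 36 - 29 = 7$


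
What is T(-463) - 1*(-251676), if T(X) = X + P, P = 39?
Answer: 251252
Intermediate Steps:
T(X) = 39 + X (T(X) = X + 39 = 39 + X)
T(-463) - 1*(-251676) = (39 - 463) - 1*(-251676) = -424 + 251676 = 251252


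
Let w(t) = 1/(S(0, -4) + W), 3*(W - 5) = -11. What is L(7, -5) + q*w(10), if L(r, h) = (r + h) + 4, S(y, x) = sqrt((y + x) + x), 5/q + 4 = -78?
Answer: 10809/1804 + 45*I*sqrt(2)/3608 ≈ 5.9917 + 0.017638*I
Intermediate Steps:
q = -5/82 (q = 5/(-4 - 78) = 5/(-82) = 5*(-1/82) = -5/82 ≈ -0.060976)
S(y, x) = sqrt(y + 2*x) (S(y, x) = sqrt((x + y) + x) = sqrt(y + 2*x))
W = 4/3 (W = 5 + (1/3)*(-11) = 5 - 11/3 = 4/3 ≈ 1.3333)
w(t) = 1/(4/3 + 2*I*sqrt(2)) (w(t) = 1/(sqrt(0 + 2*(-4)) + 4/3) = 1/(sqrt(0 - 8) + 4/3) = 1/(sqrt(-8) + 4/3) = 1/(2*I*sqrt(2) + 4/3) = 1/(4/3 + 2*I*sqrt(2)))
L(r, h) = 4 + h + r (L(r, h) = (h + r) + 4 = 4 + h + r)
L(7, -5) + q*w(10) = (4 - 5 + 7) - 5*(3/22 - 9*I*sqrt(2)/44)/82 = 6 + (-15/1804 + 45*I*sqrt(2)/3608) = 10809/1804 + 45*I*sqrt(2)/3608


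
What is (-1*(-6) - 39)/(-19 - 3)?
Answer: 3/2 ≈ 1.5000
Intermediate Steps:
(-1*(-6) - 39)/(-19 - 3) = (6 - 39)/(-22) = -1/22*(-33) = 3/2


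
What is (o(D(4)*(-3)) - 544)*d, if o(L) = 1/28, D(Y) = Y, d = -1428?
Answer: 776781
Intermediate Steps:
o(L) = 1/28
(o(D(4)*(-3)) - 544)*d = (1/28 - 544)*(-1428) = -15231/28*(-1428) = 776781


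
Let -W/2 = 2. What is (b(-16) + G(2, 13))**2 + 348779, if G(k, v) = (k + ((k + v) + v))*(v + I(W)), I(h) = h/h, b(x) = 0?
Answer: 525179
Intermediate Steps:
W = -4 (W = -2*2 = -4)
I(h) = 1
G(k, v) = (1 + v)*(2*k + 2*v) (G(k, v) = (k + ((k + v) + v))*(v + 1) = (k + (k + 2*v))*(1 + v) = (2*k + 2*v)*(1 + v) = (1 + v)*(2*k + 2*v))
(b(-16) + G(2, 13))**2 + 348779 = (0 + (2*2 + 2*13 + 2*13**2 + 2*2*13))**2 + 348779 = (0 + (4 + 26 + 2*169 + 52))**2 + 348779 = (0 + (4 + 26 + 338 + 52))**2 + 348779 = (0 + 420)**2 + 348779 = 420**2 + 348779 = 176400 + 348779 = 525179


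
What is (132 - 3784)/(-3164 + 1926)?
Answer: 1826/619 ≈ 2.9499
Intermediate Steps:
(132 - 3784)/(-3164 + 1926) = -3652/(-1238) = -3652*(-1/1238) = 1826/619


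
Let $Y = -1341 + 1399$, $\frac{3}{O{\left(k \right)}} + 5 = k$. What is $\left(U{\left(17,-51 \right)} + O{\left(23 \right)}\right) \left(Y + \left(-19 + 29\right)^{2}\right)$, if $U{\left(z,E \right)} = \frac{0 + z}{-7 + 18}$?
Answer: $\frac{8927}{33} \approx 270.52$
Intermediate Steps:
$U{\left(z,E \right)} = \frac{z}{11}$
$O{\left(k \right)} = \frac{3}{-5 + k}$
$Y = 58$
$\left(U{\left(17,-51 \right)} + O{\left(23 \right)}\right) \left(Y + \left(-19 + 29\right)^{2}\right) = \left(\frac{1}{11} \cdot 17 + \frac{3}{-5 + 23}\right) \left(58 + \left(-19 + 29\right)^{2}\right) = \left(\frac{17}{11} + \frac{3}{18}\right) \left(58 + 10^{2}\right) = \left(\frac{17}{11} + 3 \cdot \frac{1}{18}\right) \left(58 + 100\right) = \left(\frac{17}{11} + \frac{1}{6}\right) 158 = \frac{113}{66} \cdot 158 = \frac{8927}{33}$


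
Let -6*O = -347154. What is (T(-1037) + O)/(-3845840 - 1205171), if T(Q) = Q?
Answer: -56822/5051011 ≈ -0.011250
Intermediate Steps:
O = 57859 (O = -⅙*(-347154) = 57859)
(T(-1037) + O)/(-3845840 - 1205171) = (-1037 + 57859)/(-3845840 - 1205171) = 56822/(-5051011) = 56822*(-1/5051011) = -56822/5051011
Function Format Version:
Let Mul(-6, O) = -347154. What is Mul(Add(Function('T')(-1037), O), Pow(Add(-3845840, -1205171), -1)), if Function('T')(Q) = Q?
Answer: Rational(-56822, 5051011) ≈ -0.011250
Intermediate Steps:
O = 57859 (O = Mul(Rational(-1, 6), -347154) = 57859)
Mul(Add(Function('T')(-1037), O), Pow(Add(-3845840, -1205171), -1)) = Mul(Add(-1037, 57859), Pow(Add(-3845840, -1205171), -1)) = Mul(56822, Pow(-5051011, -1)) = Mul(56822, Rational(-1, 5051011)) = Rational(-56822, 5051011)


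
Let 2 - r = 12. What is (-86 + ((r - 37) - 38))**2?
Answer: 29241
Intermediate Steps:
r = -10 (r = 2 - 1*12 = 2 - 12 = -10)
(-86 + ((r - 37) - 38))**2 = (-86 + ((-10 - 37) - 38))**2 = (-86 + (-47 - 38))**2 = (-86 - 85)**2 = (-171)**2 = 29241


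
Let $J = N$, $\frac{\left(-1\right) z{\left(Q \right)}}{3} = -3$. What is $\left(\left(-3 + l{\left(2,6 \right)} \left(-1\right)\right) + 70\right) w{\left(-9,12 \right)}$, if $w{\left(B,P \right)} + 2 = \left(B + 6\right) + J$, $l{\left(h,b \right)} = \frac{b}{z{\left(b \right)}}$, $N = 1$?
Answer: $- \frac{796}{3} \approx -265.33$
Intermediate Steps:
$z{\left(Q \right)} = 9$ ($z{\left(Q \right)} = \left(-3\right) \left(-3\right) = 9$)
$J = 1$
$l{\left(h,b \right)} = \frac{b}{9}$
$w{\left(B,P \right)} = 5 + B$ ($w{\left(B,P \right)} = -2 + \left(\left(B + 6\right) + 1\right) = -2 + \left(\left(6 + B\right) + 1\right) = -2 + \left(7 + B\right) = 5 + B$)
$\left(\left(-3 + l{\left(2,6 \right)} \left(-1\right)\right) + 70\right) w{\left(-9,12 \right)} = \left(\left(-3 + \frac{1}{9} \cdot 6 \left(-1\right)\right) + 70\right) \left(5 - 9\right) = \left(\left(-3 + \frac{2}{3} \left(-1\right)\right) + 70\right) \left(-4\right) = \left(\left(-3 - \frac{2}{3}\right) + 70\right) \left(-4\right) = \left(- \frac{11}{3} + 70\right) \left(-4\right) = \frac{199}{3} \left(-4\right) = - \frac{796}{3}$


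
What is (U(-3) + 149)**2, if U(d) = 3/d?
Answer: 21904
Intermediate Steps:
(U(-3) + 149)**2 = (3/(-3) + 149)**2 = (3*(-1/3) + 149)**2 = (-1 + 149)**2 = 148**2 = 21904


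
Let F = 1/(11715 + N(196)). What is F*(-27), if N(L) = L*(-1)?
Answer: -27/11519 ≈ -0.0023440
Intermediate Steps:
N(L) = -L
F = 1/11519 (F = 1/(11715 - 1*196) = 1/(11715 - 196) = 1/11519 ≈ 8.6813e-5)
F*(-27) = (1/11519)*(-27) = -27/11519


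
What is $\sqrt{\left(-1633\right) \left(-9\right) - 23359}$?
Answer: $i \sqrt{8662} \approx 93.07 i$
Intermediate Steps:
$\sqrt{\left(-1633\right) \left(-9\right) - 23359} = \sqrt{14697 - 23359} = \sqrt{-8662} = i \sqrt{8662}$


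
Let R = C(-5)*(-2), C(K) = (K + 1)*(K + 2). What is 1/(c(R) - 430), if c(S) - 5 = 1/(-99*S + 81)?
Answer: -2457/1044224 ≈ -0.0023529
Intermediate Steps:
C(K) = (1 + K)*(2 + K)
R = -24 (R = (2 + (-5)² + 3*(-5))*(-2) = (2 + 25 - 15)*(-2) = 12*(-2) = -24)
c(S) = 5 + 1/(81 - 99*S) (c(S) = 5 + 1/(-99*S + 81) = 5 + 1/(81 - 99*S))
1/(c(R) - 430) = 1/((-406 + 495*(-24))/(9*(-9 + 11*(-24))) - 430) = 1/((-406 - 11880)/(9*(-9 - 264)) - 430) = 1/((⅑)*(-12286)/(-273) - 430) = 1/((⅑)*(-1/273)*(-12286) - 430) = 1/(12286/2457 - 430) = 1/(-1044224/2457) = -2457/1044224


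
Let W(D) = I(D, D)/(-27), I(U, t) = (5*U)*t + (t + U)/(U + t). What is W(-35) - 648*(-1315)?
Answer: 7667038/9 ≈ 8.5189e+5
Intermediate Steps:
I(U, t) = 1 + 5*U*t (I(U, t) = 5*U*t + (U + t)/(U + t) = 5*U*t + 1 = 1 + 5*U*t)
W(D) = -1/27 - 5*D**2/27 (W(D) = (1 + 5*D*D)/(-27) = (1 + 5*D**2)*(-1/27) = -1/27 - 5*D**2/27)
W(-35) - 648*(-1315) = (-1/27 - 5/27*(-35)**2) - 648*(-1315) = (-1/27 - 5/27*1225) + 852120 = (-1/27 - 6125/27) + 852120 = -2042/9 + 852120 = 7667038/9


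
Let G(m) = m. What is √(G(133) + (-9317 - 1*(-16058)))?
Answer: √6874 ≈ 82.910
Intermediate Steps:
√(G(133) + (-9317 - 1*(-16058))) = √(133 + (-9317 - 1*(-16058))) = √(133 + (-9317 + 16058)) = √(133 + 6741) = √6874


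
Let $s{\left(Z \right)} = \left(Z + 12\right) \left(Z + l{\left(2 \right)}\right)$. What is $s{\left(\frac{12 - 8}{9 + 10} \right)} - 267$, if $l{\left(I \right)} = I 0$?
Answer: $- \frac{95459}{361} \approx -264.43$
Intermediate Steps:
$l{\left(I \right)} = 0$
$s{\left(Z \right)} = Z \left(12 + Z\right)$ ($s{\left(Z \right)} = \left(Z + 12\right) \left(Z + 0\right) = \left(12 + Z\right) Z = Z \left(12 + Z\right)$)
$s{\left(\frac{12 - 8}{9 + 10} \right)} - 267 = \frac{12 - 8}{9 + 10} \left(12 + \frac{12 - 8}{9 + 10}\right) - 267 = \frac{4}{19} \left(12 + \frac{4}{19}\right) - 267 = 4 \cdot \frac{1}{19} \left(12 + 4 \cdot \frac{1}{19}\right) - 267 = \frac{4 \left(12 + \frac{4}{19}\right)}{19} - 267 = \frac{4}{19} \cdot \frac{232}{19} - 267 = \frac{928}{361} - 267 = - \frac{95459}{361}$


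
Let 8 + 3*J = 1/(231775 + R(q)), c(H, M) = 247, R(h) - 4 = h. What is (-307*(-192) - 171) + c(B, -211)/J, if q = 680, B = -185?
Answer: 109126191564/1859671 ≈ 58680.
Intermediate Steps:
R(h) = 4 + h
J = -1859671/697377 (J = -8/3 + 1/(3*(231775 + (4 + 680))) = -8/3 + 1/(3*(231775 + 684)) = -8/3 + (1/3)/232459 = -8/3 + (1/3)*(1/232459) = -8/3 + 1/697377 = -1859671/697377 ≈ -2.6667)
(-307*(-192) - 171) + c(B, -211)/J = (-307*(-192) - 171) + 247/(-1859671/697377) = (58944 - 171) + 247*(-697377/1859671) = 58773 - 172252119/1859671 = 109126191564/1859671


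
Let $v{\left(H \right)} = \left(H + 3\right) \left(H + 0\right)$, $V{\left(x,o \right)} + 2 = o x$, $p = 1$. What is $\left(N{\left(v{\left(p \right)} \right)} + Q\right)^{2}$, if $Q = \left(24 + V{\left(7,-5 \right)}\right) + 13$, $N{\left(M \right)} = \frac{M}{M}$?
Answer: $1$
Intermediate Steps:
$V{\left(x,o \right)} = -2 + o x$
$v{\left(H \right)} = H \left(3 + H\right)$ ($v{\left(H \right)} = \left(3 + H\right) H = H \left(3 + H\right)$)
$N{\left(M \right)} = 1$
$Q = 0$ ($Q = \left(24 - 37\right) + 13 = -13 + 13 = 0$)
$\left(N{\left(v{\left(p \right)} \right)} + Q\right)^{2} = \left(1 + 0\right)^{2} = 1^{2} = 1$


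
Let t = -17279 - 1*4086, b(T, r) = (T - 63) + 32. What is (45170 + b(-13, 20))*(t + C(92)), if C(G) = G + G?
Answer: -955813806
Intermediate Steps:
b(T, r) = -31 + T (b(T, r) = (-63 + T) + 32 = -31 + T)
C(G) = 2*G
t = -21365 (t = -17279 - 4086 = -21365)
(45170 + b(-13, 20))*(t + C(92)) = (45170 + (-31 - 13))*(-21365 + 2*92) = (45170 - 44)*(-21365 + 184) = 45126*(-21181) = -955813806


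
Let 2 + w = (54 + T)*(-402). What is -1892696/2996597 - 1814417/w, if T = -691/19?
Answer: 103049492947263/403665588676 ≈ 255.28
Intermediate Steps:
T = -691/19 (T = -691*1/19 = -691/19 ≈ -36.368)
w = -134708/19 (w = -2 + (54 - 691/19)*(-402) = -2 + (335/19)*(-402) = -2 - 134670/19 = -134708/19 ≈ -7089.9)
-1892696/2996597 - 1814417/w = -1892696/2996597 - 1814417/(-134708/19) = -1892696*1/2996597 - 1814417*(-19/134708) = -1892696/2996597 + 34473923/134708 = 103049492947263/403665588676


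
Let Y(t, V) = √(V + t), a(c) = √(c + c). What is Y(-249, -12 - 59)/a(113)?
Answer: 4*I*√1130/113 ≈ 1.1899*I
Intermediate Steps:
a(c) = √2*√c (a(c) = √(2*c) = √2*√c)
Y(-249, -12 - 59)/a(113) = √((-12 - 59) - 249)/((√2*√113)) = √(-71 - 249)/(√226) = √(-320)*(√226/226) = (8*I*√5)*(√226/226) = 4*I*√1130/113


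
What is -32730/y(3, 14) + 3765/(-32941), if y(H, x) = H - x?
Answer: 1078117515/362351 ≈ 2975.3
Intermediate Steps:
-32730/y(3, 14) + 3765/(-32941) = -32730/(3 - 1*14) + 3765/(-32941) = -32730/(3 - 14) + 3765*(-1/32941) = -32730/(-11) - 3765/32941 = -32730*(-1/11) - 3765/32941 = 32730/11 - 3765/32941 = 1078117515/362351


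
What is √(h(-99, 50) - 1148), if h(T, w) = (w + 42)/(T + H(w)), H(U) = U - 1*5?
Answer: I*√93126/9 ≈ 33.907*I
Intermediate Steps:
H(U) = -5 + U (H(U) = U - 5 = -5 + U)
h(T, w) = (42 + w)/(-5 + T + w) (h(T, w) = (w + 42)/(T + (-5 + w)) = (42 + w)/(-5 + T + w))
√(h(-99, 50) - 1148) = √((42 + 50)/(-5 - 99 + 50) - 1148) = √(92/(-54) - 1148) = √(-1/54*92 - 1148) = √(-46/27 - 1148) = √(-31042/27) = I*√93126/9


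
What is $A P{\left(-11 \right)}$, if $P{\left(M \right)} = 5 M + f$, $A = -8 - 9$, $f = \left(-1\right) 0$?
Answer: $935$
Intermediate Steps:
$f = 0$
$A = -17$
$P{\left(M \right)} = 5 M$ ($P{\left(M \right)} = 5 M + 0 = 5 M$)
$A P{\left(-11 \right)} = - 17 \cdot 5 \left(-11\right) = \left(-17\right) \left(-55\right) = 935$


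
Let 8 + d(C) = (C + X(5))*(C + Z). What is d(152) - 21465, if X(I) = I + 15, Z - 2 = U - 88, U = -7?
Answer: -11325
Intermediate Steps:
Z = -93 (Z = 2 + (-7 - 88) = 2 - 95 = -93)
X(I) = 15 + I
d(C) = -8 + (-93 + C)*(20 + C) (d(C) = -8 + (C + (15 + 5))*(C - 93) = -8 + (C + 20)*(-93 + C) = -8 + (20 + C)*(-93 + C) = -8 + (-93 + C)*(20 + C))
d(152) - 21465 = (-1868 + 152**2 - 73*152) - 21465 = (-1868 + 23104 - 11096) - 21465 = 10140 - 21465 = -11325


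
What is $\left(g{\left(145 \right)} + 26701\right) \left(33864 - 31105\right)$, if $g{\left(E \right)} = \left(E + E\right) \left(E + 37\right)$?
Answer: $219288079$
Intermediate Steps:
$g{\left(E \right)} = 2 E \left(37 + E\right)$
$\left(g{\left(145 \right)} + 26701\right) \left(33864 - 31105\right) = \left(2 \cdot 145 \left(37 + 145\right) + 26701\right) \left(33864 - 31105\right) = \left(2 \cdot 145 \cdot 182 + 26701\right) 2759 = \left(52780 + 26701\right) 2759 = 79481 \cdot 2759 = 219288079$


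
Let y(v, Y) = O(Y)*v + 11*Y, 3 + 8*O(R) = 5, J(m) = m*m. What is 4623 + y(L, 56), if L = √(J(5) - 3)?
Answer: 5239 + √22/4 ≈ 5240.2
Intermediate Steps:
J(m) = m²
O(R) = ¼ (O(R) = -3/8 + (⅛)*5 = -3/8 + 5/8 = ¼)
L = √22 (L = √(5² - 3) = √(25 - 3) = √22 ≈ 4.6904)
y(v, Y) = 11*Y + v/4 (y(v, Y) = v/4 + 11*Y = 11*Y + v/4)
4623 + y(L, 56) = 4623 + (11*56 + √22/4) = 4623 + (616 + √22/4) = 5239 + √22/4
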